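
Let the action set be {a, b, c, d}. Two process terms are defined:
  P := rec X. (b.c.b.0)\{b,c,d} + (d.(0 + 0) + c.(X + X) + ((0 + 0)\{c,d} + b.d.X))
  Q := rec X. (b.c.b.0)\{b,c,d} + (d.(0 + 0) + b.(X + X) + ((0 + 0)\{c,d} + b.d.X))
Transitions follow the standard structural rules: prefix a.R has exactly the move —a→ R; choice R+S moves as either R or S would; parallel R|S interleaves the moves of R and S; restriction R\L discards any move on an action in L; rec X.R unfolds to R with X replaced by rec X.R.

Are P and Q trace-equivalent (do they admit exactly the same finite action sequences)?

NO — witness ⟨c⟩

Reachable graph of P (4 states):
  s0 = rec X. (b.c.b.0)\{b,c,d} + (d.(0 + 0) + c.(X + X) + ((0 + 0)\{c,d} + b.d.X)) → ··b··> s1, ··c··> s2, ··d··> s3
  s1 = d.(rec X. (b.c.b.0)\{b,c,d} + (d.(0 + 0) + c.(X + X) + ((0 + 0)\{c,d} + b.d.X))) → ··d··> s0
  s2 = (rec X. (b.c.b.0)\{b,c,d} + (d.(0 + 0) + c.(X + X) + ((0 + 0)\{c,d} + b.d.X))) + (rec X. (b.c.b.0)\{b,c,d} + (d.(0 + 0) + c.(X + X) + ((0 + 0)\{c,d} + b.d.X))) → ··b··> s1, ··c··> s2, ··d··> s3
  s3 = 0 + 0 → deadlocked
Reachable graph of Q (4 states):
  t0 = rec X. (b.c.b.0)\{b,c,d} + (d.(0 + 0) + b.(X + X) + ((0 + 0)\{c,d} + b.d.X)) → ··b··> t1, ··b··> t2, ··d··> t3
  t1 = (rec X. (b.c.b.0)\{b,c,d} + (d.(0 + 0) + b.(X + X) + ((0 + 0)\{c,d} + b.d.X))) + (rec X. (b.c.b.0)\{b,c,d} + (d.(0 + 0) + b.(X + X) + ((0 + 0)\{c,d} + b.d.X))) → ··b··> t1, ··b··> t2, ··d··> t3
  t2 = d.(rec X. (b.c.b.0)\{b,c,d} + (d.(0 + 0) + b.(X + X) + ((0 + 0)\{c,d} + b.d.X))) → ··d··> t0
  t3 = 0 + 0 → deadlocked
Run σ = ⟨c⟩ on P: start {s0}
  step 1 (c): {s2}
  ✓ P
Run σ = ⟨c⟩ on Q: start {t0}
  step 1 (c): no successor for Q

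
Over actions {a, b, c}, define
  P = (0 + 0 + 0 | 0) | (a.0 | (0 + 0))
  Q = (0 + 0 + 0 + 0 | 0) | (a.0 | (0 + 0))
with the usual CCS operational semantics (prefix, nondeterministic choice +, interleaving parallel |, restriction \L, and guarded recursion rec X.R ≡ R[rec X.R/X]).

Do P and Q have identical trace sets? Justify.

traces(P) = traces(Q)

LTS(P): 2 reachable states
  p0 = (0 + 0 + 0 | 0) | (a.0 | (0 + 0)) → —a→ p1
  p1 = (0 + 0 + 0 | 0) | (0 | (0 + 0)) → (no moves)
LTS(Q): 2 reachable states
  q0 = (0 + 0 + 0 + 0 | 0) | (a.0 | (0 + 0)) → —a→ q1
  q1 = (0 + 0 + 0 + 0 | 0) | (0 | (0 + 0)) → (no moves)
Coarsest stable partition (strong bisimilarity classes):
  B0 = {p0, q0}
  B1 = {p1, q1}
p0 ∈ B0, q0 ∈ B0 → same block
Bisimilar ⇒ trace-equivalent.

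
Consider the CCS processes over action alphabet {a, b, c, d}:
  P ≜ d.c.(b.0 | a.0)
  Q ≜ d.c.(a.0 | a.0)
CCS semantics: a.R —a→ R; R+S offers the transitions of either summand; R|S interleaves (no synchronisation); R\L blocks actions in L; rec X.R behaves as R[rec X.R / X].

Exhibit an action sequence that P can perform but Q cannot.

P's transition system — 6 states:
  u0 = d.c.(b.0 | a.0) | --d--▸ u1
  u1 = c.(b.0 | a.0) | --c--▸ u2
  u2 = b.0 | a.0 | --a--▸ u3, --b--▸ u4
  u3 = b.0 | 0 | --b--▸ u5
  u4 = 0 | a.0 | --a--▸ u5
  u5 = 0 | 0 | ·
Q's transition system — 6 states:
  v0 = d.c.(a.0 | a.0) | --d--▸ v1
  v1 = c.(a.0 | a.0) | --c--▸ v2
  v2 = a.0 | a.0 | --a--▸ v3, --a--▸ v4
  v3 = 0 | a.0 | --a--▸ v5
  v4 = a.0 | 0 | --a--▸ v5
  v5 = 0 | 0 | ·
Trace ⟨dcb⟩ through P, begin at {u0}:
  [1] d ⇒ {u1}
  [2] c ⇒ {u2}
  [3] b ⇒ {u4}
  — P admits the full trace.
Trace ⟨dcb⟩ through Q, begin at {v0}:
  [1] d ⇒ {v1}
  [2] c ⇒ {v2}
  [3] b ⇒ ∅  — Q cannot continue

dcb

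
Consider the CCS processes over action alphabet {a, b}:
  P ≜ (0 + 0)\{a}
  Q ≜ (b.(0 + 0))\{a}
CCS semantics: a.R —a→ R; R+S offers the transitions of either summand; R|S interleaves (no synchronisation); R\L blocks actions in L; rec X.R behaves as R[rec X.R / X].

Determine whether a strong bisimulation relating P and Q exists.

not bisimilar

P's transition system — 1 states:
  u0 = (0 + 0)\{a} :: ∅
Q's transition system — 2 states:
  v0 = (b.(0 + 0))\{a} :: —b→ v1
  v1 = (0 + 0)\{a} :: ∅
Bisimilarity quotient blocks:
  B0 = {u0, v1}
  B1 = {v0}
u0 ∈ B0, v0 ∈ B1 → different blocks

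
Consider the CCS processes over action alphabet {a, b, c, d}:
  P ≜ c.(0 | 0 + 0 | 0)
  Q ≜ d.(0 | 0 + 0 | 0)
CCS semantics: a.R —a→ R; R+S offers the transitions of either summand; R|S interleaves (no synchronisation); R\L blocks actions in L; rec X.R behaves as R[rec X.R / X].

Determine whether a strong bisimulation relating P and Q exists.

P ≁ Q

Reachable graph of P (2 states):
  s0 = c.(0 | 0 + 0 | 0) ⊢ —c→ s1
  s1 = 0 | 0 + 0 | 0 ⊢ (no moves)
Reachable graph of Q (2 states):
  t0 = d.(0 | 0 + 0 | 0) ⊢ —d→ t1
  t1 = 0 | 0 + 0 | 0 ⊢ (no moves)
Bisimilarity quotient blocks:
  B0 = {s0}
  B1 = {s1, t1}
  B2 = {t0}
s0 ∈ B0, t0 ∈ B2 → different blocks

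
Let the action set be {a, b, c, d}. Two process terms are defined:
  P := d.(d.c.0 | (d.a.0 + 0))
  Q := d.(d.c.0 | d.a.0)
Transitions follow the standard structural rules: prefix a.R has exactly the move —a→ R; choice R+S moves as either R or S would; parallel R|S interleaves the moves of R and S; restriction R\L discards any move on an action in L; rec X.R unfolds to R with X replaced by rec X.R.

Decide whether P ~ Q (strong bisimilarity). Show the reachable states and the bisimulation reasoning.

bisimilar

P's transition system — 10 states:
  u0 = d.(d.c.0 | (d.a.0 + 0)) → -d-> u1
  u1 = d.c.0 | (d.a.0 + 0) → -d-> u2, -d-> u3
  u2 = c.0 | (d.a.0 + 0) → -c-> u4, -d-> u5
  u3 = d.c.0 | a.0 → -a-> u6, -d-> u5
  u4 = 0 | (d.a.0 + 0) → -d-> u7
  u5 = c.0 | a.0 → -a-> u8, -c-> u7
  u6 = d.c.0 | 0 → -d-> u8
  u7 = 0 | a.0 → -a-> u9
  u8 = c.0 | 0 → -c-> u9
  u9 = 0 | 0 → stopped
Q's transition system — 10 states:
  v0 = d.(d.c.0 | d.a.0) → -d-> v1
  v1 = d.c.0 | d.a.0 → -d-> v2, -d-> v3
  v2 = c.0 | d.a.0 → -c-> v4, -d-> v5
  v3 = d.c.0 | a.0 → -a-> v6, -d-> v5
  v4 = 0 | d.a.0 → -d-> v7
  v5 = c.0 | a.0 → -a-> v8, -c-> v7
  v6 = d.c.0 | 0 → -d-> v8
  v7 = 0 | a.0 → -a-> v9
  v8 = c.0 | 0 → -c-> v9
  v9 = 0 | 0 → stopped
Coarsest stable partition (strong bisimilarity classes):
  B0 = {u0, v0}
  B1 = {u1, v1}
  B2 = {u3, v3}
  B3 = {u5, v5}
  B4 = {u8, v8}
  B5 = {u9, v9}
  B6 = {u7, v7}
  B7 = {u6, v6}
  B8 = {u2, v2}
  B9 = {u4, v4}
u0 ∈ B0, v0 ∈ B0 → same block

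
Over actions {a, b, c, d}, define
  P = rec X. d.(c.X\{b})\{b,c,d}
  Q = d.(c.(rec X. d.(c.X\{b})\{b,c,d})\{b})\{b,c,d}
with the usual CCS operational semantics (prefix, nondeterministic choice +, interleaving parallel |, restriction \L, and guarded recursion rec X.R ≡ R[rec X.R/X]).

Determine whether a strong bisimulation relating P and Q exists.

LTS(P): 2 reachable states
  u0 = rec X. d.(c.X\{b})\{b,c,d} :: --d--▸ u1
  u1 = (c.(rec X. d.(c.X\{b})\{b,c,d})\{b})\{b,c,d} :: ·
LTS(Q): 2 reachable states
  v0 = d.(c.(rec X. d.(c.X\{b})\{b,c,d})\{b})\{b,c,d} :: --d--▸ v1
  v1 = (c.(rec X. d.(c.X\{b})\{b,c,d})\{b})\{b,c,d} :: ·
Coarsest stable partition (strong bisimilarity classes):
  B0 = {u0, v0}
  B1 = {u1, v1}
u0 ∈ B0, v0 ∈ B0 → same block

YES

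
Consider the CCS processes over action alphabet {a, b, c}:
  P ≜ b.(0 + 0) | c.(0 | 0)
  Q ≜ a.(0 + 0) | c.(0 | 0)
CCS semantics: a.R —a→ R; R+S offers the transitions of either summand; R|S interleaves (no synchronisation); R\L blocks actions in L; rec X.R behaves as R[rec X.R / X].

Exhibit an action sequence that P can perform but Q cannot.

b

P's transition system — 4 states:
  m0 = b.(0 + 0) | c.(0 | 0) has moves ··b··> m1, ··c··> m2
  m1 = (0 + 0) | c.(0 | 0) has moves ··c··> m3
  m2 = b.(0 + 0) | (0 | 0) has moves ··b··> m3
  m3 = (0 + 0) | (0 | 0) has moves ∅
Q's transition system — 4 states:
  n0 = a.(0 + 0) | c.(0 | 0) has moves ··a··> n1, ··c··> n2
  n1 = (0 + 0) | c.(0 | 0) has moves ··c··> n3
  n2 = a.(0 + 0) | (0 | 0) has moves ··a··> n3
  n3 = (0 + 0) | (0 | 0) has moves ∅
Trace ⟨b⟩ through P, begin at {m0}:
  step 1 (b): {m1}
  P completes σ.
Trace ⟨b⟩ through Q, begin at {n0}:
  step 1 (b): ∅  — Q cannot continue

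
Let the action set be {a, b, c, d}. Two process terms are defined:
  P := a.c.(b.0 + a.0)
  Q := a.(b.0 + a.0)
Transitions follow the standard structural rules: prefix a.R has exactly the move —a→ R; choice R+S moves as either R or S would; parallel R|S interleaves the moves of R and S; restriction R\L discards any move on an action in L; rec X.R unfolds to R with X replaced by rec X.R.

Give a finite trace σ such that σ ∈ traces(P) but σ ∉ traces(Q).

ac

P's transition system — 4 states:
  s0 = a.c.(b.0 + a.0) → --a--▸ s1
  s1 = c.(b.0 + a.0) → --c--▸ s2
  s2 = b.0 + a.0 → --a--▸ s3, --b--▸ s3
  s3 = 0 → (no moves)
Q's transition system — 3 states:
  t0 = a.(b.0 + a.0) → --a--▸ t1
  t1 = b.0 + a.0 → --a--▸ t2, --b--▸ t2
  t2 = 0 → (no moves)
Executing ac from P (initial set {s0}):
  after a @ step 1: {s1}
  after c @ step 2: {s2}
  ✓ P
Executing ac from Q (initial set {t0}):
  after a @ step 1: {t1}
  after c @ step 2: no successor for Q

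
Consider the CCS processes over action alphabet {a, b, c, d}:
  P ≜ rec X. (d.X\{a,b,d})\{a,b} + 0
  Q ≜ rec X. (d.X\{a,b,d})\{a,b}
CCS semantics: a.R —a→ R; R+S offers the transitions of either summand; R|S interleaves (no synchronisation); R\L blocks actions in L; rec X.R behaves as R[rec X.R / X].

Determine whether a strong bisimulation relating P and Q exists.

P's transition system — 2 states:
  s0 = rec X. (d.X\{a,b,d})\{a,b} + 0 :: -d-> s1
  s1 = (rec X. (d.X\{a,b,d})\{a,b} + 0)\{a,b,d}\{a,b} :: stopped
Q's transition system — 2 states:
  t0 = rec X. (d.X\{a,b,d})\{a,b} :: -d-> t1
  t1 = (rec X. (d.X\{a,b,d})\{a,b})\{a,b,d}\{a,b} :: stopped
Partition-refinement fixed point:
  B0 = {s0, t0}
  B1 = {s1, t1}
s0 ∈ B0, t0 ∈ B0 → same block

P ~ Q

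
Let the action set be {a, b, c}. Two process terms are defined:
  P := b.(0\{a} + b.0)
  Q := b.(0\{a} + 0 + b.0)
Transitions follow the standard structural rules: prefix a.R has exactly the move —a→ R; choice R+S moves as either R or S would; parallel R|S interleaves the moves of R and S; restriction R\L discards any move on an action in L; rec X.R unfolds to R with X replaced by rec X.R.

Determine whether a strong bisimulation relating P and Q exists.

bisimilar

LTS(P): 3 reachable states
  s0 = b.(0\{a} + b.0) → ··b··> s1
  s1 = 0\{a} + b.0 → ··b··> s2
  s2 = 0 → deadlocked
LTS(Q): 3 reachable states
  t0 = b.(0\{a} + 0 + b.0) → ··b··> t1
  t1 = 0\{a} + 0 + b.0 → ··b··> t2
  t2 = 0 → deadlocked
Coarsest stable partition (strong bisimilarity classes):
  B0 = {s0, t0}
  B1 = {s1, t1}
  B2 = {s2, t2}
s0 ∈ B0, t0 ∈ B0 → same block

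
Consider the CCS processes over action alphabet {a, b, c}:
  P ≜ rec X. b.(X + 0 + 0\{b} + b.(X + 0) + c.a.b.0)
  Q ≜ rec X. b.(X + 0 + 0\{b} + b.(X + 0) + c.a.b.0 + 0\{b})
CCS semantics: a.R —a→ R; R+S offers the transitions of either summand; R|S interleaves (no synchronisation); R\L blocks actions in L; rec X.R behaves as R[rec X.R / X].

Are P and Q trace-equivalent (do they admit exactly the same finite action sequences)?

trace-equivalent

LTS(P): 6 reachable states
  u0 = rec X. b.(X + 0 + 0\{b} + b.(X + 0) + c.a.b.0) ⊢ --b--▸ u1
  u1 = (rec X. b.(X + 0 + 0\{b} + b.(X + 0) + c.a.b.0)) + 0 + 0\{b} + b.((rec X. b.(X + 0 + 0\{b} + b.(X + 0) + c.a.b.0)) + 0) + c.a.b.0 ⊢ --b--▸ u1, --b--▸ u2, --c--▸ u3
  u2 = (rec X. b.(X + 0 + 0\{b} + b.(X + 0) + c.a.b.0)) + 0 ⊢ --b--▸ u1
  u3 = a.b.0 ⊢ --a--▸ u4
  u4 = b.0 ⊢ --b--▸ u5
  u5 = 0 ⊢ stopped
LTS(Q): 6 reachable states
  v0 = rec X. b.(X + 0 + 0\{b} + b.(X + 0) + c.a.b.0 + 0\{b}) ⊢ --b--▸ v1
  v1 = (rec X. b.(X + 0 + 0\{b} + b.(X + 0) + c.a.b.0 + 0\{b})) + 0 + 0\{b} + b.((rec X. b.(X + 0 + 0\{b} + b.(X + 0) + c.a.b.0 + 0\{b})) + 0) + c.a.b.0 + 0\{b} ⊢ --b--▸ v1, --b--▸ v2, --c--▸ v3
  v2 = (rec X. b.(X + 0 + 0\{b} + b.(X + 0) + c.a.b.0 + 0\{b})) + 0 ⊢ --b--▸ v1
  v3 = a.b.0 ⊢ --a--▸ v4
  v4 = b.0 ⊢ --b--▸ v5
  v5 = 0 ⊢ stopped
Partition-refinement fixed point:
  B0 = {u0, u2, v0, v2}
  B1 = {u1, v1}
  B2 = {u3, v3}
  B3 = {u4, v4}
  B4 = {u5, v5}
u0 ∈ B0, v0 ∈ B0 → same block
Bisimilar ⇒ trace-equivalent.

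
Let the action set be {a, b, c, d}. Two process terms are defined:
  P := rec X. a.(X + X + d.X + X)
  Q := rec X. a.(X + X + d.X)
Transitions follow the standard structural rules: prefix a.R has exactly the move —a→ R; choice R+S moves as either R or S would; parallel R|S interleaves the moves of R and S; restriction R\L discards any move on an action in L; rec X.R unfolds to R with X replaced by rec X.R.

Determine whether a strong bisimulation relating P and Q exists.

P's transition system — 2 states:
  p0 = rec X. a.(X + X + d.X + X) → ··a··> p1
  p1 = (rec X. a.(X + X + d.X + X)) + (rec X. a.(X + X + d.X + X)) + d.(rec X. a.(X + X + d.X + X)) + (rec X. a.(X + X + d.X + X)) → ··a··> p1, ··d··> p0
Q's transition system — 2 states:
  q0 = rec X. a.(X + X + d.X) → ··a··> q1
  q1 = (rec X. a.(X + X + d.X)) + (rec X. a.(X + X + d.X)) + d.(rec X. a.(X + X + d.X)) → ··a··> q1, ··d··> q0
Partition-refinement fixed point:
  B0 = {p0, q0}
  B1 = {p1, q1}
p0 ∈ B0, q0 ∈ B0 → same block

P ~ Q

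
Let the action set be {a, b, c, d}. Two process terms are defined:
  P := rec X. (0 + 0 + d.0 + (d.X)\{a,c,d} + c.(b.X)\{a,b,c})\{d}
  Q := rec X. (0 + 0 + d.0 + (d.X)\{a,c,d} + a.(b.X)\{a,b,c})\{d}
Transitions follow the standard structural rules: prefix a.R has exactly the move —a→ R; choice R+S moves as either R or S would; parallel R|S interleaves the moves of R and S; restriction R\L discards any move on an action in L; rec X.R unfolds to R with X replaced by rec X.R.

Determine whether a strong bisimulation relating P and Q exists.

Reachable graph of P (2 states):
  p0 = rec X. (0 + 0 + d.0 + (d.X)\{a,c,d} + c.(b.X)\{a,b,c})\{d} → ··c··> p1
  p1 = (b.(rec X. (0 + 0 + d.0 + (d.X)\{a,c,d} + c.(b.X)\{a,b,c})\{d}))\{a,b,c}\{d} → ∅
Reachable graph of Q (2 states):
  q0 = rec X. (0 + 0 + d.0 + (d.X)\{a,c,d} + a.(b.X)\{a,b,c})\{d} → ··a··> q1
  q1 = (b.(rec X. (0 + 0 + d.0 + (d.X)\{a,c,d} + a.(b.X)\{a,b,c})\{d}))\{a,b,c}\{d} → ∅
Partition-refinement fixed point:
  B0 = {p0}
  B1 = {p1, q1}
  B2 = {q0}
p0 ∈ B0, q0 ∈ B2 → different blocks

NO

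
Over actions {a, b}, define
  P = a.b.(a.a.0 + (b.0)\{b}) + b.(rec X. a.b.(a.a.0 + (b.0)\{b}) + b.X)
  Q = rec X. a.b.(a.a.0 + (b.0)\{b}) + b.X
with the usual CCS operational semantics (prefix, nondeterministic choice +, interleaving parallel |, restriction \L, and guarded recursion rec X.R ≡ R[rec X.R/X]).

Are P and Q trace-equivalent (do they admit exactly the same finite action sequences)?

Reachable graph of P (6 states):
  u0 = a.b.(a.a.0 + (b.0)\{b}) + b.(rec X. a.b.(a.a.0 + (b.0)\{b}) + b.X) :: —a→ u1, —b→ u2
  u1 = b.(a.a.0 + (b.0)\{b}) :: —b→ u3
  u2 = rec X. a.b.(a.a.0 + (b.0)\{b}) + b.X :: —a→ u1, —b→ u2
  u3 = a.a.0 + (b.0)\{b} :: —a→ u4
  u4 = a.0 :: —a→ u5
  u5 = 0 :: ∅
Reachable graph of Q (5 states):
  v0 = rec X. a.b.(a.a.0 + (b.0)\{b}) + b.X :: —a→ v1, —b→ v0
  v1 = b.(a.a.0 + (b.0)\{b}) :: —b→ v2
  v2 = a.a.0 + (b.0)\{b} :: —a→ v3
  v3 = a.0 :: —a→ v4
  v4 = 0 :: ∅
Coarsest stable partition (strong bisimilarity classes):
  B0 = {u0, u2, v0}
  B1 = {u1, v1}
  B2 = {u3, v2}
  B3 = {u4, v3}
  B4 = {u5, v4}
u0 ∈ B0, v0 ∈ B0 → same block
Bisimilar ⇒ trace-equivalent.

trace-equivalent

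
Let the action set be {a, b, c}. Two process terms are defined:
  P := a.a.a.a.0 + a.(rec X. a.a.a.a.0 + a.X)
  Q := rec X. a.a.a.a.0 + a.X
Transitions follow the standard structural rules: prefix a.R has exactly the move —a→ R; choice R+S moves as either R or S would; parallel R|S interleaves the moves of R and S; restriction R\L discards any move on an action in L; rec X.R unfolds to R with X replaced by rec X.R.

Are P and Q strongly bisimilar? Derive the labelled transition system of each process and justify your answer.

Reachable graph of P (6 states):
  m0 = a.a.a.a.0 + a.(rec X. a.a.a.a.0 + a.X) → =a=> m1, =a=> m2
  m1 = a.a.a.0 → =a=> m3
  m2 = rec X. a.a.a.a.0 + a.X → =a=> m1, =a=> m2
  m3 = a.a.0 → =a=> m4
  m4 = a.0 → =a=> m5
  m5 = 0 → deadlocked
Reachable graph of Q (5 states):
  n0 = rec X. a.a.a.a.0 + a.X → =a=> n0, =a=> n1
  n1 = a.a.a.0 → =a=> n2
  n2 = a.a.0 → =a=> n3
  n3 = a.0 → =a=> n4
  n4 = 0 → deadlocked
Coarsest stable partition (strong bisimilarity classes):
  B0 = {m0, m2, n0}
  B1 = {m1, n1}
  B2 = {m3, n2}
  B3 = {m4, n3}
  B4 = {m5, n4}
m0 ∈ B0, n0 ∈ B0 → same block

YES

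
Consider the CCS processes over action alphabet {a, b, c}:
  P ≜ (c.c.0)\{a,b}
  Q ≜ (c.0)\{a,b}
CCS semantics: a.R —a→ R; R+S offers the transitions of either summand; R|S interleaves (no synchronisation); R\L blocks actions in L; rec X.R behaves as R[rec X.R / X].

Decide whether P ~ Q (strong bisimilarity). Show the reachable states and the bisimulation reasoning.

P ≁ Q

Reachable graph of P (3 states):
  s0 = (c.c.0)\{a,b} | =c=> s1
  s1 = (c.0)\{a,b} | =c=> s2
  s2 = 0\{a,b} | deadlocked
Reachable graph of Q (2 states):
  t0 = (c.0)\{a,b} | =c=> t1
  t1 = 0\{a,b} | deadlocked
Partition-refinement fixed point:
  B0 = {s0}
  B1 = {s1, t0}
  B2 = {s2, t1}
s0 ∈ B0, t0 ∈ B1 → different blocks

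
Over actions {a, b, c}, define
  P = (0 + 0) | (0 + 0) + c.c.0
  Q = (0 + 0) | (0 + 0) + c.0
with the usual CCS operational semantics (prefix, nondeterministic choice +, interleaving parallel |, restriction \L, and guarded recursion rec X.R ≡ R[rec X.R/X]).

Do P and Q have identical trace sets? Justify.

P's transition system — 3 states:
  s0 = (0 + 0) | (0 + 0) + c.c.0 :: —c→ s1
  s1 = c.0 :: —c→ s2
  s2 = 0 :: ∅
Q's transition system — 2 states:
  t0 = (0 + 0) | (0 + 0) + c.0 :: —c→ t1
  t1 = 0 :: ∅
Trace ⟨cc⟩ through P, begin at {s0}:
  [1] c ⇒ {s1}
  [2] c ⇒ {s2}
  — P admits the full trace.
Trace ⟨cc⟩ through Q, begin at {t0}:
  [1] c ⇒ {t1}
  [2] c ⇒ no successor for Q

trace-distinct — witness ⟨cc⟩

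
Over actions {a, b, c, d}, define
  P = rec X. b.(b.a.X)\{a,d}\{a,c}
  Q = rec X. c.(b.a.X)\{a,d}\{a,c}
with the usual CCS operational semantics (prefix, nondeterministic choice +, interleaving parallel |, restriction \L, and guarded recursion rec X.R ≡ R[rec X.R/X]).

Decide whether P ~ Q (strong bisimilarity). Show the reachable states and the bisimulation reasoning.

LTS(P): 3 reachable states
  u0 = rec X. b.(b.a.X)\{a,d}\{a,c} ⊢ --b--▸ u1
  u1 = (b.a.(rec X. b.(b.a.X)\{a,d}\{a,c}))\{a,d}\{a,c} ⊢ --b--▸ u2
  u2 = (a.(rec X. b.(b.a.X)\{a,d}\{a,c}))\{a,d}\{a,c} ⊢ stopped
LTS(Q): 3 reachable states
  v0 = rec X. c.(b.a.X)\{a,d}\{a,c} ⊢ --c--▸ v1
  v1 = (b.a.(rec X. c.(b.a.X)\{a,d}\{a,c}))\{a,d}\{a,c} ⊢ --b--▸ v2
  v2 = (a.(rec X. c.(b.a.X)\{a,d}\{a,c}))\{a,d}\{a,c} ⊢ stopped
Bisimilarity quotient blocks:
  B0 = {u0}
  B1 = {u1, v1}
  B2 = {u2, v2}
  B3 = {v0}
u0 ∈ B0, v0 ∈ B3 → different blocks

not bisimilar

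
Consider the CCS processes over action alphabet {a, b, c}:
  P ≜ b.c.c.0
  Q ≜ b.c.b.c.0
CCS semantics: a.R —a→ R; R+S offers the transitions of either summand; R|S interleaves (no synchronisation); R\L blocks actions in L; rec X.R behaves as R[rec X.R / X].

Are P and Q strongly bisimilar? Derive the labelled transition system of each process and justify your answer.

LTS(P): 4 reachable states
  u0 = b.c.c.0 | =b=> u1
  u1 = c.c.0 | =c=> u2
  u2 = c.0 | =c=> u3
  u3 = 0 | stopped
LTS(Q): 5 reachable states
  v0 = b.c.b.c.0 | =b=> v1
  v1 = c.b.c.0 | =c=> v2
  v2 = b.c.0 | =b=> v3
  v3 = c.0 | =c=> v4
  v4 = 0 | stopped
Partition-refinement fixed point:
  B0 = {u0}
  B1 = {u1}
  B2 = {u2, v3}
  B3 = {u3, v4}
  B4 = {v0}
  B5 = {v1}
  B6 = {v2}
u0 ∈ B0, v0 ∈ B4 → different blocks

NO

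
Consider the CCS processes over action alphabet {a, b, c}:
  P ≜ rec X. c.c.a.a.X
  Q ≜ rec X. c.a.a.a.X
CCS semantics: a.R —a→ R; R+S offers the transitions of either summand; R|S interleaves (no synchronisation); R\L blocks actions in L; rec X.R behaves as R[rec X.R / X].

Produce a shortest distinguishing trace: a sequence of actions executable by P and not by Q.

cc

P's transition system — 4 states:
  p0 = rec X. c.c.a.a.X → =c=> p1
  p1 = c.a.a.(rec X. c.c.a.a.X) → =c=> p2
  p2 = a.a.(rec X. c.c.a.a.X) → =a=> p3
  p3 = a.(rec X. c.c.a.a.X) → =a=> p0
Q's transition system — 4 states:
  q0 = rec X. c.a.a.a.X → =c=> q1
  q1 = a.a.a.(rec X. c.a.a.a.X) → =a=> q2
  q2 = a.a.(rec X. c.a.a.a.X) → =a=> q3
  q3 = a.(rec X. c.a.a.a.X) → =a=> q0
Trace ⟨cc⟩ through P, begin at {p0}:
  [1] c ⇒ {p1}
  [2] c ⇒ {p2}
  — P admits the full trace.
Trace ⟨cc⟩ through Q, begin at {q0}:
  [1] c ⇒ {q1}
  [2] c ⇒ ∅ (Q stuck)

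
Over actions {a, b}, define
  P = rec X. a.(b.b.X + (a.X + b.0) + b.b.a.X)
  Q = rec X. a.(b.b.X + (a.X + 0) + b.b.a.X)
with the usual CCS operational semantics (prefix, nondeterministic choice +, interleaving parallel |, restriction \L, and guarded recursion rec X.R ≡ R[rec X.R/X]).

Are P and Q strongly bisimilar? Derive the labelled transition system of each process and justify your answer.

NO

LTS(P): 6 reachable states
  m0 = rec X. a.(b.b.X + (a.X + b.0) + b.b.a.X) :: --a--▸ m1
  m1 = b.b.(rec X. a.(b.b.X + (a.X + b.0) + b.b.a.X)) + (a.(rec X. a.(b.b.X + (a.X + b.0) + b.b.a.X)) + b.0) + b.b.a.(rec X. a.(b.b.X + (a.X + b.0) + b.b.a.X)) :: --a--▸ m0, --b--▸ m2, --b--▸ m3, --b--▸ m4
  m2 = 0 :: (no moves)
  m3 = b.(rec X. a.(b.b.X + (a.X + b.0) + b.b.a.X)) :: --b--▸ m0
  m4 = b.a.(rec X. a.(b.b.X + (a.X + b.0) + b.b.a.X)) :: --b--▸ m5
  m5 = a.(rec X. a.(b.b.X + (a.X + b.0) + b.b.a.X)) :: --a--▸ m0
LTS(Q): 5 reachable states
  n0 = rec X. a.(b.b.X + (a.X + 0) + b.b.a.X) :: --a--▸ n1
  n1 = b.b.(rec X. a.(b.b.X + (a.X + 0) + b.b.a.X)) + (a.(rec X. a.(b.b.X + (a.X + 0) + b.b.a.X)) + 0) + b.b.a.(rec X. a.(b.b.X + (a.X + 0) + b.b.a.X)) :: --a--▸ n0, --b--▸ n2, --b--▸ n3
  n2 = b.(rec X. a.(b.b.X + (a.X + 0) + b.b.a.X)) :: --b--▸ n0
  n3 = b.a.(rec X. a.(b.b.X + (a.X + 0) + b.b.a.X)) :: --b--▸ n4
  n4 = a.(rec X. a.(b.b.X + (a.X + 0) + b.b.a.X)) :: --a--▸ n0
Coarsest stable partition (strong bisimilarity classes):
  B0 = {m0}
  B1 = {m1}
  B2 = {m4}
  B3 = {m5}
  B4 = {m2}
  B5 = {m3}
  B6 = {n0}
  B7 = {n1}
  B8 = {n3}
  B9 = {n4}
  B10 = {n2}
m0 ∈ B0, n0 ∈ B6 → different blocks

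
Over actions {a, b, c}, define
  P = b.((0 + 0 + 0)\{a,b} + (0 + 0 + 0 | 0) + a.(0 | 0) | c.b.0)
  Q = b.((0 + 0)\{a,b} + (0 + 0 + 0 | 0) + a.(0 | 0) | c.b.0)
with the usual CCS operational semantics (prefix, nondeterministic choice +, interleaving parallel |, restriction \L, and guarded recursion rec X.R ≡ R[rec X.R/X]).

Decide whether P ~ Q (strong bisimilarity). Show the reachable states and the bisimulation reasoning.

Reachable graph of P (7 states):
  u0 = b.((0 + 0 + 0)\{a,b} + (0 + 0 + 0 | 0) + a.(0 | 0) | c.b.0) | ··b··> u1
  u1 = (0 + 0 + 0)\{a,b} + (0 + 0 + 0 | 0) + a.(0 | 0) | c.b.0 | ··a··> u2, ··c··> u3
  u2 = 0 | 0 | c.b.0 | ··c··> u4
  u3 = a.(0 | 0) | b.0 | ··a··> u4, ··b··> u5
  u4 = 0 | 0 | b.0 | ··b··> u6
  u5 = a.(0 | 0) | 0 | ··a··> u6
  u6 = 0 | 0 | 0 | ·
Reachable graph of Q (7 states):
  v0 = b.((0 + 0)\{a,b} + (0 + 0 + 0 | 0) + a.(0 | 0) | c.b.0) | ··b··> v1
  v1 = (0 + 0)\{a,b} + (0 + 0 + 0 | 0) + a.(0 | 0) | c.b.0 | ··a··> v2, ··c··> v3
  v2 = 0 | 0 | c.b.0 | ··c··> v4
  v3 = a.(0 | 0) | b.0 | ··a··> v4, ··b··> v5
  v4 = 0 | 0 | b.0 | ··b··> v6
  v5 = a.(0 | 0) | 0 | ··a··> v6
  v6 = 0 | 0 | 0 | ·
Partition-refinement fixed point:
  B0 = {u0, v0}
  B1 = {u1, v1}
  B2 = {u3, v3}
  B3 = {u4, v4}
  B4 = {u6, v6}
  B5 = {u5, v5}
  B6 = {u2, v2}
u0 ∈ B0, v0 ∈ B0 → same block

YES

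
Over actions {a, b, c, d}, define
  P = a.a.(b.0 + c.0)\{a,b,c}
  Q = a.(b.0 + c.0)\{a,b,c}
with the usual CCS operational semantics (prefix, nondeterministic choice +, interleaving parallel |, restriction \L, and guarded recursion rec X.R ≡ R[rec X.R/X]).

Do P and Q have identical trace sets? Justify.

P's transition system — 3 states:
  s0 = a.a.(b.0 + c.0)\{a,b,c} | =a=> s1
  s1 = a.(b.0 + c.0)\{a,b,c} | =a=> s2
  s2 = (b.0 + c.0)\{a,b,c} | deadlocked
Q's transition system — 2 states:
  t0 = a.(b.0 + c.0)\{a,b,c} | =a=> t1
  t1 = (b.0 + c.0)\{a,b,c} | deadlocked
Executing aa from P (initial set {s0}):
  [1] a ⇒ {s1}
  [2] a ⇒ {s2}
  — P admits the full trace.
Executing aa from Q (initial set {t0}):
  [1] a ⇒ {t1}
  [2] a ⇒ ∅ (Q stuck)

NO — witness ⟨aa⟩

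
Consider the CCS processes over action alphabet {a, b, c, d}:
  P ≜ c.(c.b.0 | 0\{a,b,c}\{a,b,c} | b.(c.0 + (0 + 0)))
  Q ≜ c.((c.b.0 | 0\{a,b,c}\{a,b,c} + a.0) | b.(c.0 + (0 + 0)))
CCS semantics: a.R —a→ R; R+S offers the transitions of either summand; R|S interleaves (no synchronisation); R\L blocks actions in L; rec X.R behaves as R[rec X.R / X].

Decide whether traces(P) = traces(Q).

Reachable graph of P (10 states):
  u0 = c.(c.b.0 | 0\{a,b,c}\{a,b,c} | b.(c.0 + (0 + 0))) :: —c→ u1
  u1 = c.b.0 | 0\{a,b,c}\{a,b,c} | b.(c.0 + (0 + 0)) :: —b→ u2, —c→ u3
  u2 = c.b.0 | 0\{a,b,c}\{a,b,c} | (c.0 + (0 + 0)) :: —c→ u4, —c→ u5
  u3 = b.0 | 0\{a,b,c}\{a,b,c} | b.(c.0 + (0 + 0)) :: —b→ u4, —b→ u6
  u4 = b.0 | 0\{a,b,c}\{a,b,c} | (c.0 + (0 + 0)) :: —b→ u7, —c→ u8
  u5 = c.b.0 | 0\{a,b,c}\{a,b,c} | 0 :: —c→ u8
  u6 = 0 | 0\{a,b,c}\{a,b,c} | b.(c.0 + (0 + 0)) :: —b→ u7
  u7 = 0 | 0\{a,b,c}\{a,b,c} | (c.0 + (0 + 0)) :: —c→ u9
  u8 = b.0 | 0\{a,b,c}\{a,b,c} | 0 :: —b→ u9
  u9 = 0 | 0\{a,b,c}\{a,b,c} | 0 :: (no moves)
Reachable graph of Q (13 states):
  v0 = c.((c.b.0 | 0\{a,b,c}\{a,b,c} + a.0) | b.(c.0 + (0 + 0))) :: —c→ v1
  v1 = (c.b.0 | 0\{a,b,c}\{a,b,c} + a.0) | b.(c.0 + (0 + 0)) :: —a→ v2, —b→ v3, —c→ v4
  v2 = 0 | b.(c.0 + (0 + 0)) :: —b→ v5
  v3 = (c.b.0 | 0\{a,b,c}\{a,b,c} + a.0) | (c.0 + (0 + 0)) :: —a→ v5, —c→ v6, —c→ v7
  v4 = b.0 | 0\{a,b,c}\{a,b,c} | b.(c.0 + (0 + 0)) :: —b→ v7, —b→ v8
  v5 = 0 | (c.0 + (0 + 0)) :: —c→ v9
  v6 = (c.b.0 | 0\{a,b,c}\{a,b,c} + a.0) | 0 :: —a→ v9, —c→ v10
  v7 = b.0 | 0\{a,b,c}\{a,b,c} | (c.0 + (0 + 0)) :: —b→ v11, —c→ v10
  v8 = 0 | 0\{a,b,c}\{a,b,c} | b.(c.0 + (0 + 0)) :: —b→ v11
  v9 = 0 | 0 :: (no moves)
  v10 = b.0 | 0\{a,b,c}\{a,b,c} | 0 :: —b→ v12
  v11 = 0 | 0\{a,b,c}\{a,b,c} | (c.0 + (0 + 0)) :: —c→ v12
  v12 = 0 | 0\{a,b,c}\{a,b,c} | 0 :: (no moves)
Run σ = ⟨ca⟩ on Q: start {v0}
  [1] c ⇒ {v1}
  [2] a ⇒ {v2}
  — Q admits the full trace.
Run σ = ⟨ca⟩ on P: start {u0}
  [1] c ⇒ {u1}
  [2] a ⇒ ∅  — P cannot continue

traces(P) ≠ traces(Q) — witness ⟨ca⟩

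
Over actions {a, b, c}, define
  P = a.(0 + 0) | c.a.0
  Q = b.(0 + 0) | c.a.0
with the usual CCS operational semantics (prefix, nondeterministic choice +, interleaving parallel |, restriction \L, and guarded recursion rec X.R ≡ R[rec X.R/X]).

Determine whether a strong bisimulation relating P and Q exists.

Reachable graph of P (6 states):
  p0 = a.(0 + 0) | c.a.0 | ··a··> p1, ··c··> p2
  p1 = (0 + 0) | c.a.0 | ··c··> p3
  p2 = a.(0 + 0) | a.0 | ··a··> p3, ··a··> p4
  p3 = (0 + 0) | a.0 | ··a··> p5
  p4 = a.(0 + 0) | 0 | ··a··> p5
  p5 = (0 + 0) | 0 | stopped
Reachable graph of Q (6 states):
  q0 = b.(0 + 0) | c.a.0 | ··b··> q1, ··c··> q2
  q1 = (0 + 0) | c.a.0 | ··c··> q3
  q2 = b.(0 + 0) | a.0 | ··a··> q4, ··b··> q3
  q3 = (0 + 0) | a.0 | ··a··> q5
  q4 = b.(0 + 0) | 0 | ··b··> q5
  q5 = (0 + 0) | 0 | stopped
Partition-refinement fixed point:
  B0 = {p0}
  B1 = {p2}
  B2 = {p3, p4, q3}
  B3 = {p5, q5}
  B4 = {p1, q1}
  B5 = {q0}
  B6 = {q2}
  B7 = {q4}
p0 ∈ B0, q0 ∈ B5 → different blocks

not bisimilar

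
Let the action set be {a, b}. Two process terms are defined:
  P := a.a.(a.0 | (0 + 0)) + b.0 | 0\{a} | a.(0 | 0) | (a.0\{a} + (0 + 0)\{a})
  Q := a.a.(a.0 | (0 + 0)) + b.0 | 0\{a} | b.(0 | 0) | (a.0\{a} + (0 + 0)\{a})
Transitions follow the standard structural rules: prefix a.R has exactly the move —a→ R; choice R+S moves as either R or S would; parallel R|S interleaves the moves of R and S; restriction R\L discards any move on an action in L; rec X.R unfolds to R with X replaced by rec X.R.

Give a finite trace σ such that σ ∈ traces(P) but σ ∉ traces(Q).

aab

P's transition system — 11 states:
  s0 = a.a.(a.0 | (0 + 0)) + b.0 | 0\{a} | a.(0 | 0) | (a.0\{a} + (0 + 0)\{a}) has moves =a=> s1, =a=> s2, =a=> s3, =b=> s4
  s1 = a.(a.0 | (0 + 0)) has moves =a=> s5
  s2 = b.0 | 0\{a} | (0 | 0) | (a.0\{a} + (0 + 0)\{a}) has moves =a=> s6, =b=> s7
  s3 = b.0 | 0\{a} | a.(0 | 0) | 0\{a} has moves =a=> s6, =b=> s8
  s4 = 0 | 0\{a} | a.(0 | 0) | (a.0\{a} + (0 + 0)\{a}) has moves =a=> s7, =a=> s8
  s5 = a.0 | (0 + 0) has moves =a=> s9
  s6 = b.0 | 0\{a} | (0 | 0) | 0\{a} has moves =b=> s10
  s7 = 0 | 0\{a} | (0 | 0) | (a.0\{a} + (0 + 0)\{a}) has moves =a=> s10
  s8 = 0 | 0\{a} | a.(0 | 0) | 0\{a} has moves =a=> s10
  s9 = 0 | (0 + 0) has moves ∅
  s10 = 0 | 0\{a} | (0 | 0) | 0\{a} has moves ∅
Q's transition system — 11 states:
  t0 = a.a.(a.0 | (0 + 0)) + b.0 | 0\{a} | b.(0 | 0) | (a.0\{a} + (0 + 0)\{a}) has moves =a=> t1, =a=> t2, =b=> t3, =b=> t4
  t1 = a.(a.0 | (0 + 0)) has moves =a=> t5
  t2 = b.0 | 0\{a} | b.(0 | 0) | 0\{a} has moves =b=> t6, =b=> t7
  t3 = 0 | 0\{a} | b.(0 | 0) | (a.0\{a} + (0 + 0)\{a}) has moves =a=> t6, =b=> t8
  t4 = b.0 | 0\{a} | (0 | 0) | (a.0\{a} + (0 + 0)\{a}) has moves =a=> t7, =b=> t8
  t5 = a.0 | (0 + 0) has moves =a=> t9
  t6 = 0 | 0\{a} | b.(0 | 0) | 0\{a} has moves =b=> t10
  t7 = b.0 | 0\{a} | (0 | 0) | 0\{a} has moves =b=> t10
  t8 = 0 | 0\{a} | (0 | 0) | (a.0\{a} + (0 + 0)\{a}) has moves =a=> t10
  t9 = 0 | (0 + 0) has moves ∅
  t10 = 0 | 0\{a} | (0 | 0) | 0\{a} has moves ∅
Run σ = ⟨aab⟩ on P: start {s0}
  step 1 (a): {s1, s2, s3}
  step 2 (a): {s5, s6}
  step 3 (b): {s10}
  ✓ P
Run σ = ⟨aab⟩ on Q: start {t0}
  step 1 (a): {t1, t2}
  step 2 (a): {t5}
  step 3 (b): no successor for Q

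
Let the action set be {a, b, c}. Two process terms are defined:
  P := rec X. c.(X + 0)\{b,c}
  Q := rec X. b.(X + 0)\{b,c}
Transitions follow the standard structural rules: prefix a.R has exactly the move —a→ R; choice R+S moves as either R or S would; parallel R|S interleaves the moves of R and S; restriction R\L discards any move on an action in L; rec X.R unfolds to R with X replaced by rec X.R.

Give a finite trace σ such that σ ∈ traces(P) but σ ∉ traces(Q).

c

Reachable graph of P (2 states):
  p0 = rec X. c.(X + 0)\{b,c} has moves ··c··> p1
  p1 = ((rec X. c.(X + 0)\{b,c}) + 0)\{b,c} has moves deadlocked
Reachable graph of Q (2 states):
  q0 = rec X. b.(X + 0)\{b,c} has moves ··b··> q1
  q1 = ((rec X. b.(X + 0)\{b,c}) + 0)\{b,c} has moves deadlocked
Trace ⟨c⟩ through P, begin at {p0}:
  step 1 (c): {p1}
  ✓ P
Trace ⟨c⟩ through Q, begin at {q0}:
  step 1 (c): ∅  — Q cannot continue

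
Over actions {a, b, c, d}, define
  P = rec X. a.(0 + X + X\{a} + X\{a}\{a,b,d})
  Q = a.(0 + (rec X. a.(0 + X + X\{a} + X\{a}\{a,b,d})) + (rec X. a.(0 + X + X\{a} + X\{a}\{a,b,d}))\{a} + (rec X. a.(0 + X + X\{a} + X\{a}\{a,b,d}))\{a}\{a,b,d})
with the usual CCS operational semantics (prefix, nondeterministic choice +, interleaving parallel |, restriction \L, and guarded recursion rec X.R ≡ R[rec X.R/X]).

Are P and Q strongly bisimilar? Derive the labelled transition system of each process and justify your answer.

YES

Reachable graph of P (2 states):
  m0 = rec X. a.(0 + X + X\{a} + X\{a}\{a,b,d}) → --a--▸ m1
  m1 = 0 + (rec X. a.(0 + X + X\{a} + X\{a}\{a,b,d})) + (rec X. a.(0 + X + X\{a} + X\{a}\{a,b,d}))\{a} + (rec X. a.(0 + X + X\{a} + X\{a}\{a,b,d}))\{a}\{a,b,d} → --a--▸ m1
Reachable graph of Q (2 states):
  n0 = a.(0 + (rec X. a.(0 + X + X\{a} + X\{a}\{a,b,d})) + (rec X. a.(0 + X + X\{a} + X\{a}\{a,b,d}))\{a} + (rec X. a.(0 + X + X\{a} + X\{a}\{a,b,d}))\{a}\{a,b,d}) → --a--▸ n1
  n1 = 0 + (rec X. a.(0 + X + X\{a} + X\{a}\{a,b,d})) + (rec X. a.(0 + X + X\{a} + X\{a}\{a,b,d}))\{a} + (rec X. a.(0 + X + X\{a} + X\{a}\{a,b,d}))\{a}\{a,b,d} → --a--▸ n1
Bisimilarity quotient blocks:
  B0 = {m0, m1, n0, n1}
m0 ∈ B0, n0 ∈ B0 → same block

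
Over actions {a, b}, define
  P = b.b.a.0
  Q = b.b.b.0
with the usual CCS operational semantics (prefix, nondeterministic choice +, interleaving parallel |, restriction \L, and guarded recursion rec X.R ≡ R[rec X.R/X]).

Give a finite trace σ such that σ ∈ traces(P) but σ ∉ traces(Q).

bba

LTS(P): 4 reachable states
  p0 = b.b.a.0 has moves -b-> p1
  p1 = b.a.0 has moves -b-> p2
  p2 = a.0 has moves -a-> p3
  p3 = 0 has moves (no moves)
LTS(Q): 4 reachable states
  q0 = b.b.b.0 has moves -b-> q1
  q1 = b.b.0 has moves -b-> q2
  q2 = b.0 has moves -b-> q3
  q3 = 0 has moves (no moves)
Run σ = ⟨bba⟩ on P: start {p0}
  [1] b ⇒ {p1}
  [2] b ⇒ {p2}
  [3] a ⇒ {p3}
  ✓ P
Run σ = ⟨bba⟩ on Q: start {q0}
  [1] b ⇒ {q1}
  [2] b ⇒ {q2}
  [3] a ⇒ ∅ (Q stuck)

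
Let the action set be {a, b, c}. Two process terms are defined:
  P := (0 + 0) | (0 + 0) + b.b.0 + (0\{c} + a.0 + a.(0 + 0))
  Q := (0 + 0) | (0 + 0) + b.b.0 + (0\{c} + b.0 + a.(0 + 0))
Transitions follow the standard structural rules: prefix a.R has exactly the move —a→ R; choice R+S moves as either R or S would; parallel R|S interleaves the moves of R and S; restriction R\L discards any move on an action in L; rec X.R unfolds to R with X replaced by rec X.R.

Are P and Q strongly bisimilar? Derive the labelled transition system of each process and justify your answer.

not bisimilar

Reachable graph of P (4 states):
  s0 = (0 + 0) | (0 + 0) + b.b.0 + (0\{c} + a.0 + a.(0 + 0)) | -a-> s1, -a-> s2, -b-> s3
  s1 = 0 | ·
  s2 = 0 + 0 | ·
  s3 = b.0 | -b-> s1
Reachable graph of Q (4 states):
  t0 = (0 + 0) | (0 + 0) + b.b.0 + (0\{c} + b.0 + a.(0 + 0)) | -a-> t1, -b-> t2, -b-> t3
  t1 = 0 + 0 | ·
  t2 = 0 | ·
  t3 = b.0 | -b-> t2
Coarsest stable partition (strong bisimilarity classes):
  B0 = {s0}
  B1 = {s1, s2, t1, t2}
  B2 = {s3, t3}
  B3 = {t0}
s0 ∈ B0, t0 ∈ B3 → different blocks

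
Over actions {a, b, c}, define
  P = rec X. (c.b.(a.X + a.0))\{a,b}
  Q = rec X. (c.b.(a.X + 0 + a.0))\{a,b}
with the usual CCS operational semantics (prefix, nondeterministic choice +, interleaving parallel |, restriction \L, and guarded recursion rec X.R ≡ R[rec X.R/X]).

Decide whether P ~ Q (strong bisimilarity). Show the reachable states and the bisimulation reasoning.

Reachable graph of P (2 states):
  m0 = rec X. (c.b.(a.X + a.0))\{a,b} ⊢ —c→ m1
  m1 = (b.(a.(rec X. (c.b.(a.X + a.0))\{a,b}) + a.0))\{a,b} ⊢ stopped
Reachable graph of Q (2 states):
  n0 = rec X. (c.b.(a.X + 0 + a.0))\{a,b} ⊢ —c→ n1
  n1 = (b.(a.(rec X. (c.b.(a.X + 0 + a.0))\{a,b}) + 0 + a.0))\{a,b} ⊢ stopped
Partition-refinement fixed point:
  B0 = {m0, n0}
  B1 = {m1, n1}
m0 ∈ B0, n0 ∈ B0 → same block

bisimilar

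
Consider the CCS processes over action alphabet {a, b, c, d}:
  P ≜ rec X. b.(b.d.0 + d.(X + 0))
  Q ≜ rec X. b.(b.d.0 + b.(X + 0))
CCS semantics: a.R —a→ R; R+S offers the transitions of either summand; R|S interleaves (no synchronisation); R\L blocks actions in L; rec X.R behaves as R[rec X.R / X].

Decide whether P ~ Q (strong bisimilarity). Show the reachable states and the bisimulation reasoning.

NO

P's transition system — 5 states:
  p0 = rec X. b.(b.d.0 + d.(X + 0)) | --b--▸ p1
  p1 = b.d.0 + d.((rec X. b.(b.d.0 + d.(X + 0))) + 0) | --b--▸ p2, --d--▸ p3
  p2 = d.0 | --d--▸ p4
  p3 = (rec X. b.(b.d.0 + d.(X + 0))) + 0 | --b--▸ p1
  p4 = 0 | ∅
Q's transition system — 5 states:
  q0 = rec X. b.(b.d.0 + b.(X + 0)) | --b--▸ q1
  q1 = b.d.0 + b.((rec X. b.(b.d.0 + b.(X + 0))) + 0) | --b--▸ q2, --b--▸ q3
  q2 = (rec X. b.(b.d.0 + b.(X + 0))) + 0 | --b--▸ q1
  q3 = d.0 | --d--▸ q4
  q4 = 0 | ∅
Partition-refinement fixed point:
  B0 = {p0, p3}
  B1 = {p1}
  B2 = {p2, q3}
  B3 = {p4, q4}
  B4 = {q0, q2}
  B5 = {q1}
p0 ∈ B0, q0 ∈ B4 → different blocks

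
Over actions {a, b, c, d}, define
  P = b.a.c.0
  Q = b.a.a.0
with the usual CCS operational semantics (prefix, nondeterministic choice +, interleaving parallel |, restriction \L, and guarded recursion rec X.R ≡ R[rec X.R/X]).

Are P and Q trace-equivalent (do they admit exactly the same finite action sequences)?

P's transition system — 4 states:
  u0 = b.a.c.0 has moves -b-> u1
  u1 = a.c.0 has moves -a-> u2
  u2 = c.0 has moves -c-> u3
  u3 = 0 has moves ∅
Q's transition system — 4 states:
  v0 = b.a.a.0 has moves -b-> v1
  v1 = a.a.0 has moves -a-> v2
  v2 = a.0 has moves -a-> v3
  v3 = 0 has moves ∅
Run σ = ⟨bac⟩ on P: start {u0}
  step 1 (b): {u1}
  step 2 (a): {u2}
  step 3 (c): {u3}
  ✓ P
Run σ = ⟨bac⟩ on Q: start {v0}
  step 1 (b): {v1}
  step 2 (a): {v2}
  step 3 (c): ∅  — Q cannot continue

trace-distinct — witness ⟨bac⟩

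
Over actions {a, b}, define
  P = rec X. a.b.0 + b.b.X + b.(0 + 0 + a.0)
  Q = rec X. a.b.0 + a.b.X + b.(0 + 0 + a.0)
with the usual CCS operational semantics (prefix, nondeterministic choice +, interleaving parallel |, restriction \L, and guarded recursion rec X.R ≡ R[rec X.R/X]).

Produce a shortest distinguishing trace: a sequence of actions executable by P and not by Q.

bb

P's transition system — 5 states:
  p0 = rec X. a.b.0 + b.b.X + b.(0 + 0 + a.0) ⊢ —a→ p1, —b→ p2, —b→ p3
  p1 = b.0 ⊢ —b→ p4
  p2 = 0 + 0 + a.0 ⊢ —a→ p4
  p3 = b.(rec X. a.b.0 + b.b.X + b.(0 + 0 + a.0)) ⊢ —b→ p0
  p4 = 0 ⊢ stopped
Q's transition system — 5 states:
  q0 = rec X. a.b.0 + a.b.X + b.(0 + 0 + a.0) ⊢ —a→ q1, —a→ q2, —b→ q3
  q1 = b.(rec X. a.b.0 + a.b.X + b.(0 + 0 + a.0)) ⊢ —b→ q0
  q2 = b.0 ⊢ —b→ q4
  q3 = 0 + 0 + a.0 ⊢ —a→ q4
  q4 = 0 ⊢ stopped
Trace ⟨bb⟩ through P, begin at {p0}:
  after b @ step 1: {p2, p3}
  after b @ step 2: {p0}
  — P admits the full trace.
Trace ⟨bb⟩ through Q, begin at {q0}:
  after b @ step 1: {q3}
  after b @ step 2: ∅  — Q cannot continue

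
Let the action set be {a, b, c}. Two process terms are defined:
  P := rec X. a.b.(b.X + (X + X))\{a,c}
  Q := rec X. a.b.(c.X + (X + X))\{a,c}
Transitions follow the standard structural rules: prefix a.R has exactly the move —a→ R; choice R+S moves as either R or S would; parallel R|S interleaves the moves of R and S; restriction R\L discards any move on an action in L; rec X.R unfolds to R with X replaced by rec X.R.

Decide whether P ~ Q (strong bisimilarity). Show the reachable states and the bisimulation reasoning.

NO

Reachable graph of P (4 states):
  m0 = rec X. a.b.(b.X + (X + X))\{a,c} ⊢ ··a··> m1
  m1 = b.(b.(rec X. a.b.(b.X + (X + X))\{a,c}) + ((rec X. a.b.(b.X + (X + X))\{a,c}) + (rec X. a.b.(b.X + (X + X))\{a,c})))\{a,c} ⊢ ··b··> m2
  m2 = (b.(rec X. a.b.(b.X + (X + X))\{a,c}) + ((rec X. a.b.(b.X + (X + X))\{a,c}) + (rec X. a.b.(b.X + (X + X))\{a,c})))\{a,c} ⊢ ··b··> m3
  m3 = (rec X. a.b.(b.X + (X + X))\{a,c})\{a,c} ⊢ deadlocked
Reachable graph of Q (3 states):
  n0 = rec X. a.b.(c.X + (X + X))\{a,c} ⊢ ··a··> n1
  n1 = b.(c.(rec X. a.b.(c.X + (X + X))\{a,c}) + ((rec X. a.b.(c.X + (X + X))\{a,c}) + (rec X. a.b.(c.X + (X + X))\{a,c})))\{a,c} ⊢ ··b··> n2
  n2 = (c.(rec X. a.b.(c.X + (X + X))\{a,c}) + ((rec X. a.b.(c.X + (X + X))\{a,c}) + (rec X. a.b.(c.X + (X + X))\{a,c})))\{a,c} ⊢ deadlocked
Partition-refinement fixed point:
  B0 = {m0}
  B1 = {m1}
  B2 = {m2, n1}
  B3 = {m3, n2}
  B4 = {n0}
m0 ∈ B0, n0 ∈ B4 → different blocks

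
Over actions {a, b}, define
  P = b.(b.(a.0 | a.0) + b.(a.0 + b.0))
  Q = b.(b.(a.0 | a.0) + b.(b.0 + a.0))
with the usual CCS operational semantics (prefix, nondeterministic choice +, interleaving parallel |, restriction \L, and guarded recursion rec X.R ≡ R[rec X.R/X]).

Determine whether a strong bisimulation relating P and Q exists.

bisimilar

P's transition system — 8 states:
  m0 = b.(b.(a.0 | a.0) + b.(a.0 + b.0)) | —b→ m1
  m1 = b.(a.0 | a.0) + b.(a.0 + b.0) | —b→ m2, —b→ m3
  m2 = a.0 + b.0 | —a→ m4, —b→ m4
  m3 = a.0 | a.0 | —a→ m5, —a→ m6
  m4 = 0 | ·
  m5 = 0 | a.0 | —a→ m7
  m6 = a.0 | 0 | —a→ m7
  m7 = 0 | 0 | ·
Q's transition system — 8 states:
  n0 = b.(b.(a.0 | a.0) + b.(b.0 + a.0)) | —b→ n1
  n1 = b.(a.0 | a.0) + b.(b.0 + a.0) | —b→ n2, —b→ n3
  n2 = a.0 | a.0 | —a→ n4, —a→ n5
  n3 = b.0 + a.0 | —a→ n6, —b→ n6
  n4 = 0 | a.0 | —a→ n7
  n5 = a.0 | 0 | —a→ n7
  n6 = 0 | ·
  n7 = 0 | 0 | ·
Partition-refinement fixed point:
  B0 = {m0, n0}
  B1 = {m1, n1}
  B2 = {m3, n2}
  B3 = {m5, m6, n4, n5}
  B4 = {m4, m7, n6, n7}
  B5 = {m2, n3}
m0 ∈ B0, n0 ∈ B0 → same block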